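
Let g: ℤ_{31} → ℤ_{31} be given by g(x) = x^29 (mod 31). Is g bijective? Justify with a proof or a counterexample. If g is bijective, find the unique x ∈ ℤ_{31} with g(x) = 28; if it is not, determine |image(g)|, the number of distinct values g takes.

Since 31 is prime, the nonzero elements of ℤ_{31} form a cyclic group of order 30.
As gcd(29, 30) = 1, raising to the 29th power is a bijection on this group: if u^29 ≡ v^29 then (uv^{−1})^29 = 1, and the only element of order dividing gcd(29, 30) = 1 is 1, so u = v.
With g(0) = 0 this makes g injective on all of ℤ_{31}, hence bijective (finite equal-size domain and codomain). In particular g is bijective.
Since g is bijective, we find the preimage of 28. The inverse of x ↦ x^29 on (ℤ_{31})^× is x ↦ x^29, because 29·29 = 841 = 28·30 + 1 ≡ 1 (mod 30) and x^{30} = 1 for x ≠ 0 (Fermat). So g⁻¹(28) = 28^29 mod 31.
Repeated squaring mod 31: 28^1 ≡ 28, 28^2 ≡ 28² = 784 ≡ 9, 28^4 ≡ 9² = 81 ≡ 19, 28^8 ≡ 19² = 361 ≡ 20, 28^16 ≡ 20² = 400 ≡ 28. Since 29 = 16 + 8 + 4 + 1, 28^29 ≡ 28·20·19·28: 28·20 = 560 ≡ 2, then 2·19 = 38 ≡ 7, then 7·28 = 196 ≡ 10. So 28^29 ≡ 10 (mod 31).
Hence g⁻¹(28) = 10.

10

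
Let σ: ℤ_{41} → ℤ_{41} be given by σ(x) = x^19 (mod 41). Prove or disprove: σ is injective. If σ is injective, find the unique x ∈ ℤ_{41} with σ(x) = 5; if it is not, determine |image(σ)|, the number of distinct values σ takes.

Since 41 is prime, the nonzero elements of ℤ_{41} form a cyclic group of order 40.
As gcd(19, 40) = 1, raising to the 19th power is a bijection on this group: if u^19 ≡ v^19 then (uv^{−1})^19 = 1, and the only element of order dividing gcd(19, 40) = 1 is 1, so u = v.
With σ(0) = 0 this makes σ injective on all of ℤ_{41}, hence bijective (finite equal-size domain and codomain). In particular σ is injective.
Since σ is injective, we find the preimage of 5. The inverse of x ↦ x^19 on (ℤ_{41})^× is x ↦ x^19, because 19·19 = 361 = 9·40 + 1 ≡ 1 (mod 40) and x^{40} = 1 for x ≠ 0 (Fermat). So σ⁻¹(5) = 5^19 mod 41.
Repeated squaring mod 41: 5^1 ≡ 5, 5^2 ≡ 5² = 25, 5^4 ≡ 25² = 625 ≡ 10, 5^8 ≡ 10² = 100 ≡ 18, 5^16 ≡ 18² = 324 ≡ 37. Since 19 = 16 + 2 + 1, 5^19 ≡ 37·25·5: 37·25 = 925 ≡ 23, then 23·5 = 115 ≡ 33. So 5^19 ≡ 33 (mod 41).
Hence σ⁻¹(5) = 33.

33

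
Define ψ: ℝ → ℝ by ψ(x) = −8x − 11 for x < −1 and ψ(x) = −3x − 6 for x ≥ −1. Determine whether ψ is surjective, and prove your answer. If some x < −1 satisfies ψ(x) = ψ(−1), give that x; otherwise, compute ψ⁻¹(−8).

2/3

Both pieces are strictly decreasing (slopes −8 and −3), so each is injective on its own interval.
The left piece maps (−∞, −1) onto (−3, ∞); the right piece maps [−1, ∞) onto (−∞, −3].
These images together cover ℝ, so ψ is surjective.
Because the two images are disjoint, no x < −1 has ψ(x) = ψ(−1), so we compute ψ⁻¹(−8): −8 lies in (−∞, −3], so solve −3x − 6 = −8: x = (−8 + 6)/(−3) = 2/3.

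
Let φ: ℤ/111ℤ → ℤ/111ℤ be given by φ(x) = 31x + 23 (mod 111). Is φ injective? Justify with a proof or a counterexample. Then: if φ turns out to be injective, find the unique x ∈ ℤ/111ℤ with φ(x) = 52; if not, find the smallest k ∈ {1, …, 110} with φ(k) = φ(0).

By definition, φ is injective when φ(u) = φ(v) forces u = v.
If φ(u) = φ(v), then 31u ≡ 31v (mod 111). Because gcd(31, 111) = 1, we may cancel 31 to get u ≡ v (mod 111).
Thus φ is injective.
We now compute 31⁻¹ mod 111 explicitly. Euclid's algorithm: 111 = 3·31 + 18, 31 = 1·18 + 13, 18 = 1·13 + 5, 13 = 2·5 + 3, 5 = 1·3 + 2, 3 = 1·2 + 1; back-substituting gives 1 = 43·31 − 12·111, so 31⁻¹ ≡ 43 (mod 111).
Since φ is injective, we find φ⁻¹(52): we need 31x ≡ 52 − 23 ≡ 29 (mod 111). Using 31⁻¹ = 43: x ≡ 43·29 = 1247 = 11·111 + 26, so x = 26.
Check: φ(26) = 31·26 + 23 = 829 = 7·111 + 52 ≡ 52 (mod 111).

26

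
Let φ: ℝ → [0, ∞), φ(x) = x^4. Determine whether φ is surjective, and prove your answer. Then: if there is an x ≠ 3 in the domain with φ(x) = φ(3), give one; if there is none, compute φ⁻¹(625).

-3

For any y ∈ [0, ∞), x = y^{1/4} ∈ ℝ satisfies x^4 = y, so φ is surjective.
For the follow-up, such an x exists: taking x = −3 ∈ ℝ gives φ(−3) = 81 = φ(3) with −3 ≠ 3.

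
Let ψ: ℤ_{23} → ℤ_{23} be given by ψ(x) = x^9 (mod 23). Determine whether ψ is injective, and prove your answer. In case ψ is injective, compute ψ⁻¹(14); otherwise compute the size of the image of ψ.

Since 23 is prime, the nonzero elements of ℤ_{23} form a cyclic group of order 22.
As gcd(9, 22) = 1, raising to the 9th power is a bijection on this group: if s^9 ≡ t^9 then (st^{−1})^9 = 1, and the only element of order dividing gcd(9, 22) = 1 is 1, so s = t.
With ψ(0) = 0 this makes ψ injective on all of ℤ_{23}, hence bijective (finite equal-size domain and codomain). In particular ψ is injective.
Since ψ is injective, we find the preimage of 14. The inverse of x ↦ x^9 on (ℤ_{23})^× is x ↦ x^5, because 9·5 = 45 = 2·22 + 1 ≡ 1 (mod 22) and x^{22} = 1 for x ≠ 0 (Fermat). So ψ⁻¹(14) = 14^5 mod 23.
Repeated squaring mod 23: 14^1 ≡ 14, 14^2 ≡ 14² = 196 ≡ 12, 14^4 ≡ 12² = 144 ≡ 6. Since 5 = 4 + 1, 14^5 ≡ 6·14: 6·14 = 84 ≡ 15. So 14^5 ≡ 15 (mod 23).
Hence ψ⁻¹(14) = 15.

15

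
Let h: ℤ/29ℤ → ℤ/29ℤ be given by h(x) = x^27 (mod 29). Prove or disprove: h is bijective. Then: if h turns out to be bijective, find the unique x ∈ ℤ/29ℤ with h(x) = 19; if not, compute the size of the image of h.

26

Since 29 is prime, the nonzero elements of ℤ/29ℤ form a cyclic group of order 28.
As gcd(27, 28) = 1, raising to the 27th power is a bijection on this group: if s^27 ≡ t^27 then (st^{−1})^27 = 1, and the only element of order dividing gcd(27, 28) = 1 is 1, so s = t.
With h(0) = 0 this makes h injective on all of ℤ/29ℤ, hence bijective (finite equal-size domain and codomain). In particular h is bijective.
Since h is bijective, we find the preimage of 19. The inverse of x ↦ x^27 on (ℤ/29ℤ)^× is x ↦ x^27, because 27·27 = 729 = 26·28 + 1 ≡ 1 (mod 28) and x^{28} = 1 for x ≠ 0 (Fermat). So h⁻¹(19) = 19^27 mod 29.
Repeated squaring mod 29: 19^1 ≡ 19, 19^2 ≡ 19² = 361 ≡ 13, 19^4 ≡ 13² = 169 ≡ 24, 19^8 ≡ 24² = 576 ≡ 25, 19^16 ≡ 25² = 625 ≡ 16. Since 27 = 16 + 8 + 2 + 1, 19^27 ≡ 16·25·13·19: 16·25 = 400 ≡ 23, then 23·13 = 299 ≡ 9, then 9·19 = 171 ≡ 26. So 19^27 ≡ 26 (mod 29).
Hence h⁻¹(19) = 26.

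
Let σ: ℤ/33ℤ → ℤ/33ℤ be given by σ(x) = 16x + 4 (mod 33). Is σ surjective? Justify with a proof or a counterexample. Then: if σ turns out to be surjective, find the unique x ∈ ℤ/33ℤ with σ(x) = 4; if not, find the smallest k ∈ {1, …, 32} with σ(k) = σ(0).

0

Since gcd(16, 33) = 1, 16 is invertible modulo 33. Euclid's algorithm: 33 = 2·16 + 1; back-substituting gives 1 = 31·16 − 15·33, so 16⁻¹ ≡ 31 (mod 33).
For any y ∈ ℤ/33ℤ, x = 31(y − 4) mod 33 satisfies σ(x) = 16·31(y − 4) + 4 ≡ y (since 16·31 ≡ 1 mod 33). So every y has a preimage.
So σ is surjective.
Since σ is surjective, we find σ⁻¹(4): we need 16x ≡ 4 − 4 ≡ 0 (mod 33). Using 16⁻¹ = 31: x ≡ 31·0 = 0, so x = 0.
Check: σ(0) = 16·0 + 4 = 4 ≡ 4 (mod 33).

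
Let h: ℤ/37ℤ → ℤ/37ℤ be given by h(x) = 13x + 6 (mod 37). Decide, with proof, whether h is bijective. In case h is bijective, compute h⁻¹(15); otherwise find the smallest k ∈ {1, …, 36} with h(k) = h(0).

If h(x_1) = h(x_2), then 13x_1 ≡ 13x_2 (mod 37). Because gcd(13, 37) = 1, we may cancel 13 to get x_1 ≡ x_2 (mod 37).
We now compute 13⁻¹ mod 37 explicitly. Euclid's algorithm: 37 = 2·13 + 11, 13 = 1·11 + 2, 11 = 5·2 + 1; back-substituting gives 1 = 20·13 − 7·37, so 13⁻¹ ≡ 20 (mod 37).
Then y ↦ 20(y − 6) is a two-sided inverse to h, so every y ∈ ℤ/37ℤ has a preimage.
Therefore h is bijective.
Since h is bijective, we compute h⁻¹(15): solve 13x + 6 ≡ 15 (mod 37), i.e. 13x ≡ 9 (mod 37).
Multiplying by 13⁻¹ = 20 gives x ≡ 20·9 = 180 = 4·37 + 32 ≡ 32 (mod 37).
Check: h(32) = 13·32 + 6 = 422 = 11·37 + 15 ≡ 15 (mod 37).

32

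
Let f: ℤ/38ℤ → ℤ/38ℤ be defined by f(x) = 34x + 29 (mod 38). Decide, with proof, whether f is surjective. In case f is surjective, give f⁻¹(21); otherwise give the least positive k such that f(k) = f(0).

19

Recall: surjectivity means every element of the codomain has a preimage under f.
Since gcd(34, 38) = 2, we have 34x ≡ 0 (mod 2) for all x, so f(x) ≡ 1 (mod 2).
But 0 ≢ 1 (mod 2), so 0 ∈ ℤ/38ℤ has no preimage. Hence f is not surjective.
Since f is not surjective, we find the least positive k with f(k) = f(0): this means 34k ≡ 0 (mod 38), i.e. 38 ∣ 34k. Since gcd(34, 38) = 2, dividing through by 2 this holds exactly when 19 ∣ 17k, and as gcd(17, 19) = 1, exactly when 19 ∣ k.
The smallest positive such k is 19.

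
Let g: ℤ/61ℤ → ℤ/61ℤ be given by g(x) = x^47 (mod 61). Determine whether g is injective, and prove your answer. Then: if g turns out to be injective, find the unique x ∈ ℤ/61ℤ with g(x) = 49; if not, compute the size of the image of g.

Since 61 is prime, the nonzero elements of ℤ/61ℤ form a cyclic group of order 60.
As gcd(47, 60) = 1, raising to the 47th power is a bijection on this group: if u^47 ≡ v^47 then (uv^{−1})^47 = 1, and the only element of order dividing gcd(47, 60) = 1 is 1, so u = v.
With g(0) = 0 this makes g injective on all of ℤ/61ℤ, hence bijective (finite equal-size domain and codomain). In particular g is injective.
Since g is injective, we find the preimage of 49. The inverse of x ↦ x^47 on (ℤ/61ℤ)^× is x ↦ x^23, because 47·23 = 1081 = 18·60 + 1 ≡ 1 (mod 60) and x^{60} = 1 for x ≠ 0 (Fermat). So g⁻¹(49) = 49^23 mod 61.
Repeated squaring mod 61: 49^1 ≡ 49, 49^2 ≡ 49² = 2401 ≡ 22, 49^4 ≡ 22² = 484 ≡ 57, 49^8 ≡ 57² = 3249 ≡ 16, 49^16 ≡ 16² = 256 ≡ 12. Since 23 = 16 + 4 + 2 + 1, 49^23 ≡ 12·57·22·49: 12·57 = 684 ≡ 13, then 13·22 = 286 ≡ 42, then 42·49 = 2058 ≡ 45. So 49^23 ≡ 45 (mod 61).
Hence g⁻¹(49) = 45.

45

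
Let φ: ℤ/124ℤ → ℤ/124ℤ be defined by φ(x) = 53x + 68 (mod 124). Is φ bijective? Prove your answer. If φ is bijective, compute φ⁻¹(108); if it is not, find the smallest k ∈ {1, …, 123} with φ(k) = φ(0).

If φ(x_1) = φ(x_2), then 53x_1 ≡ 53x_2 (mod 124). Because gcd(53, 124) = 1, we may cancel 53 to get x_1 ≡ x_2 (mod 124).
We now compute 53⁻¹ mod 124 explicitly. Euclid's algorithm: 124 = 2·53 + 18, 53 = 2·18 + 17, 18 = 1·17 + 1; back-substituting gives 1 = 117·53 − 50·124, so 53⁻¹ ≡ 117 (mod 124).
For any y ∈ ℤ/124ℤ, x = 117(y − 68) mod 124 satisfies φ(x) = 53·117(y − 68) + 68 ≡ y (since 53·117 ≡ 1 mod 124). So every y has a preimage.
Therefore φ is bijective.
Since φ is bijective, we compute φ⁻¹(108): solve 53x + 68 ≡ 108 (mod 124), i.e. 53x ≡ 40 (mod 124).
Multiplying by 53⁻¹ = 117 gives x ≡ 117·40 = 4680 = 37·124 + 92 ≡ 92 (mod 124).
Check: φ(92) = 53·92 + 68 = 4944 = 39·124 + 108 ≡ 108 (mod 124).

92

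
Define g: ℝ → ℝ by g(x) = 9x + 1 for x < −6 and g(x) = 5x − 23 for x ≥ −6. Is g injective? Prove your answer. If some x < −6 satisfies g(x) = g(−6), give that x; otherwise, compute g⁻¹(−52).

-29/5

Both pieces are strictly increasing (slopes 9 and 5), so each is injective on its own interval.
The left piece maps (−∞, −6) onto (−∞, −53); the right piece maps [−6, ∞) onto [−53, ∞).
These images are disjoint, so no value is attained by both pieces. Hence g is injective.
Because the two images are disjoint, no x < −6 has g(x) = g(−6), so we compute g⁻¹(−52): −52 lies in [−53, ∞), so solve 5x − 23 = −52: x = (−52 + 23)/5 = −29/5.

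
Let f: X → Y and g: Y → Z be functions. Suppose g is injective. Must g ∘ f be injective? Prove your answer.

No. Take X = {1, 2}, Y = Z = {1, 2, 3, 4}, f(1) = f(2) = 1, and g = identity (injective).
Then (g ∘ f)(1) = (g ∘ f)(2) = 1 with 1 ≠ 2, so g ∘ f is not injective.

not injective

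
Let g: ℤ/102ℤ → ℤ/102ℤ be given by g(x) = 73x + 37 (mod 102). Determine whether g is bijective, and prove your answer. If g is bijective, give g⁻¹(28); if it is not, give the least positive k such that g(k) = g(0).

39

By definition, injectivity means: for all s, t in the domain, g(s) = g(t) implies s = t.
If g(s) = g(t), then 73s ≡ 73t (mod 102). Because gcd(73, 102) = 1, we may cancel 73 to get s ≡ t (mod 102).
We now compute 73⁻¹ mod 102 explicitly. Euclid's algorithm: 102 = 1·73 + 29, 73 = 2·29 + 15, 29 = 1·15 + 14, 15 = 1·14 + 1; back-substituting gives 1 = 7·73 − 5·102, so 73⁻¹ ≡ 7 (mod 102).
For any y ∈ ℤ/102ℤ, x = 7(y − 37) mod 102 satisfies g(x) = 73·7(y − 37) + 37 ≡ y (since 73·7 ≡ 1 mod 102). So every y has a preimage.
Thus g is bijective.
Since g is bijective, we find g⁻¹(28): we need 73x ≡ 28 − 37 ≡ 93 (mod 102). Using 73⁻¹ = 7: x ≡ 7·93 = 651 = 6·102 + 39, so x = 39.
Check: g(39) = 73·39 + 37 = 2884 = 28·102 + 28 ≡ 28 (mod 102).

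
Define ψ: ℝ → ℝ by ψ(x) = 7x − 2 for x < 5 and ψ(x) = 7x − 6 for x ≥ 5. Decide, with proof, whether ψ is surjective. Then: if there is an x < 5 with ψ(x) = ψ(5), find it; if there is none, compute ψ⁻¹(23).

31/7

Both pieces are strictly increasing (slopes 7 and 7), so each is injective on its own interval.
The left piece maps (−∞, 5) onto (−∞, 33); the right piece maps [5, ∞) onto [29, ∞).
The union (−∞, 33) ∪ [29, ∞) covers ℝ, so ψ is surjective.
For the follow-up: the images overlap, so an x < 5 with ψ(x) = ψ(5) exists. ψ(5) = 29; solving 7x − 2 = 29 for x < 5 gives x = (29 + 2)/7 = 31/7.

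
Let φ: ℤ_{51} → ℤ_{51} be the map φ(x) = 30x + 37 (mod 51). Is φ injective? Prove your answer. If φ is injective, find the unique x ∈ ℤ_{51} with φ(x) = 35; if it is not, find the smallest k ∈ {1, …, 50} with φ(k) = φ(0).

17

We have gcd(30, 51) = 3 > 1. Taking x_1 = 0 and x_2 = 17: φ(0) = 37 and φ(17) = 30·17 + 37 = 547 ≡ 37 (mod 51).
So φ(0) = φ(17) while 0 ≠ 17, thus φ is not injective.
Since φ is not injective, we find the least positive k with φ(k) = φ(0): this means 30k ≡ 0 (mod 51), i.e. 51 ∣ 30k. Since gcd(30, 51) = 3, dividing through by 3 this holds exactly when 17 ∣ 10k, and as gcd(10, 17) = 1, exactly when 17 ∣ k.
The smallest positive such k is 17.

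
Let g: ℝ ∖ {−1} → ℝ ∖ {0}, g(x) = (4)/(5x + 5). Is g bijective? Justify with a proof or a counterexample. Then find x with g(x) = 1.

-1/5

Suppose g(u) = g(v). Cross-multiplying: (4)(5v + 5) = (4)(5u + 5).
Expanding both sides and cancelling the symmetric terms leaves −20·(u − v) = 0. Since −20 ≠ 0, u = v. Hence g is injective.
For any y ≠ 0, solving y(5x + 5) = 4 for x gives a well-defined x ≠ −1. So g is surjective.
So g is bijective.
Solving g(x) = 1: cross-multiplying gives 4 = 1(5x + 5), which rearranges to −5x = 1, so x = −1/5.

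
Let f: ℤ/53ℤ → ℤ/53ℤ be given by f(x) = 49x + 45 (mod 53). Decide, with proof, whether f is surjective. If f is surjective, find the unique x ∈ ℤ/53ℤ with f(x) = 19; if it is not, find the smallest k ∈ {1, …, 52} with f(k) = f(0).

33

Since gcd(49, 53) = 1, 49 is invertible modulo 53. Euclid's algorithm: 53 = 1·49 + 4, 49 = 12·4 + 1; back-substituting gives 1 = 13·49 − 12·53, so 49⁻¹ ≡ 13 (mod 53).
For any y ∈ ℤ/53ℤ, x = 13(y − 45) mod 53 satisfies f(x) = 49·13(y − 45) + 45 ≡ y (since 49·13 ≡ 1 mod 53). So every y has a preimage.
Hence f is surjective.
Since f is surjective, we compute f⁻¹(19): solve 49x + 45 ≡ 19 (mod 53), i.e. 49x ≡ 27 (mod 53).
Multiplying by 49⁻¹ = 13 gives x ≡ 13·27 = 351 = 6·53 + 33 ≡ 33 (mod 53).
Check: f(33) = 49·33 + 45 = 1662 = 31·53 + 19 ≡ 19 (mod 53).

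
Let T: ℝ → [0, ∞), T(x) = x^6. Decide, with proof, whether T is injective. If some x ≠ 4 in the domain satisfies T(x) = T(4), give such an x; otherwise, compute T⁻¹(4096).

-4

T(4) = 4096 = (−4)^6 = T(−4) (since 6 is even), with 4 ≠ −4. So T is not injective.
For the follow-up, such an x exists: taking x = −4 ∈ ℝ gives T(−4) = 4096 = T(4) with −4 ≠ 4.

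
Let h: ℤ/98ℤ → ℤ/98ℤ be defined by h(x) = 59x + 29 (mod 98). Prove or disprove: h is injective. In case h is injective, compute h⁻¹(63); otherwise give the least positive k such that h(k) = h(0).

72

Recall that h is injective when h(u) = h(v) forces u = v.
Suppose h(u) = h(v) in ℤ/98ℤ. Then 59u + 29 ≡ 59v + 29 (mod 98), so 59(u − v) ≡ 0 (mod 98).
Since gcd(59, 98) = 1, 59 is invertible modulo 98, therefore u − v ≡ 0 (mod 98), i.e. u = v.
So h is injective.
We now compute 59⁻¹ mod 98 explicitly. Euclid's algorithm: 98 = 1·59 + 39, 59 = 1·39 + 20, 39 = 1·20 + 19, 20 = 1·19 + 1; back-substituting gives 1 = 5·59 − 3·98, so 59⁻¹ ≡ 5 (mod 98).
Since h is injective, we find h⁻¹(63): we need 59x ≡ 63 − 29 ≡ 34 (mod 98). Using 59⁻¹ = 5: x ≡ 5·34 = 170 = 1·98 + 72, so x = 72.
Check: h(72) = 59·72 + 29 = 4277 = 43·98 + 63 ≡ 63 (mod 98).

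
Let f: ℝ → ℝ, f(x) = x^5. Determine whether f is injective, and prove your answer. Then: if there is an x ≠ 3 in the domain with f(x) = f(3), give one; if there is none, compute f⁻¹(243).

On ℝ, x ↦ x^5 is strictly increasing (since 5 is odd), so f(x_1) = f(x_2) forces x_1 = x_2. So f is injective.
Since x ↦ x^5 is strictly increasing on ℝ, it is injective there, so no x ≠ 3 in the domain has f(x) = f(3). We therefore compute f⁻¹(243) = 243^{1/5} = 3 (indeed 3^5 = 243).

3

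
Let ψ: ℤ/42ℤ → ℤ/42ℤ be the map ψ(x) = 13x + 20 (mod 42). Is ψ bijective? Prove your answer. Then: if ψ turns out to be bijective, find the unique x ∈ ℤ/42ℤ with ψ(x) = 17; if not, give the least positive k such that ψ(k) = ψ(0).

3

Recall that ψ is injective if ψ(x_1) = ψ(x_2) implies x_1 = x_2.
If ψ(x_1) = ψ(x_2), then 13x_1 ≡ 13x_2 (mod 42). Because gcd(13, 42) = 1, we may cancel 13 to get x_1 ≡ x_2 (mod 42).
We now compute 13⁻¹ mod 42 explicitly. Euclid's algorithm: 42 = 3·13 + 3, 13 = 4·3 + 1; back-substituting gives 1 = 13·13 − 4·42, so 13⁻¹ ≡ 13 (mod 42).
Then y ↦ 13(y − 20) is a two-sided inverse to ψ, so every y ∈ ℤ/42ℤ has a preimage.
So ψ is bijective.
Since ψ is bijective, we find ψ⁻¹(17): we need 13x ≡ 17 − 20 ≡ 39 (mod 42). Using 13⁻¹ = 13: x ≡ 13·39 = 507 = 12·42 + 3, so x = 3.
Check: ψ(3) = 13·3 + 20 = 59 = 1·42 + 17 ≡ 17 (mod 42).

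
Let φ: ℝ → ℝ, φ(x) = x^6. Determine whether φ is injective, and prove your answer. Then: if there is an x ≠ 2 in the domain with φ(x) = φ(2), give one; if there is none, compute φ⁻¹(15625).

φ(2) = 64 = (−2)^6 = φ(−2) (since 6 is even), with 2 ≠ −2. So φ is not injective.
For the follow-up, such an x exists: taking x = −2 ∈ ℝ gives φ(−2) = 64 = φ(2) with −2 ≠ 2.

-2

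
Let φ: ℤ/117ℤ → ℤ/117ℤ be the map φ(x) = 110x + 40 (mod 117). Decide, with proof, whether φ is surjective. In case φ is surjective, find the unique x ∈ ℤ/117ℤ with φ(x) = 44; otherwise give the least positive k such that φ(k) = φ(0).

Recall that surjectivity means every element of the codomain has a preimage under φ.
Since gcd(110, 117) = 1, 110 is invertible modulo 117. Euclid's algorithm: 117 = 1·110 + 7, 110 = 15·7 + 5, 7 = 1·5 + 2, 5 = 2·2 + 1; back-substituting gives 1 = 50·110 − 47·117, so 110⁻¹ ≡ 50 (mod 117).
For any y ∈ ℤ/117ℤ, x = 50(y − 40) mod 117 satisfies φ(x) = 110·50(y − 40) + 40 ≡ y (since 110·50 ≡ 1 mod 117). So every y has a preimage.
Hence φ is surjective.
Since φ is surjective, we find φ⁻¹(44): we need 110x ≡ 44 − 40 ≡ 4 (mod 117). Using 110⁻¹ = 50: x ≡ 50·4 = 200 = 1·117 + 83, so x = 83.
Check: φ(83) = 110·83 + 40 = 9170 = 78·117 + 44 ≡ 44 (mod 117).

83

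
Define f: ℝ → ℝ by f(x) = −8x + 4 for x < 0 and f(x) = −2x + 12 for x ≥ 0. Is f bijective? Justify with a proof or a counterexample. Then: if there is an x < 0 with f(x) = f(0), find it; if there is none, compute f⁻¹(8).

Both pieces are strictly decreasing (slopes −8 and −2), so each is injective on its own interval.
The left piece maps (−∞, 0) onto (4, ∞); the right piece maps [0, ∞) onto (−∞, 12].
These images overlap. In particular f(0) = 12 (right piece), and solving −8x + 4 = 12 on the left piece gives x = −1 < 0.
So f(−1) = f(0) with −1 ≠ 0, and f is not injective, hence not bijective. This x = −1 is the requested value below 0.

-1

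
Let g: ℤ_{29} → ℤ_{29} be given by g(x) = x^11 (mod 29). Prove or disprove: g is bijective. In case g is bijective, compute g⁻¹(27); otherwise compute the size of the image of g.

19

Since 29 is prime, the nonzero elements of ℤ_{29} form a cyclic group of order 28.
As gcd(11, 28) = 1, raising to the 11th power is a bijection on this group: if s^11 ≡ t^11 then (st^{−1})^11 = 1, and the only element of order dividing gcd(11, 28) = 1 is 1, so s = t.
With g(0) = 0 this makes g injective on all of ℤ_{29}, hence bijective (finite equal-size domain and codomain). In particular g is bijective.
Since g is bijective, we find the preimage of 27. The inverse of x ↦ x^11 on (ℤ_{29})^× is x ↦ x^23, because 11·23 = 253 = 9·28 + 1 ≡ 1 (mod 28) and x^{28} = 1 for x ≠ 0 (Fermat). So g⁻¹(27) = 27^23 mod 29.
Repeated squaring mod 29: 27^1 ≡ 27, 27^2 ≡ 27² = 729 ≡ 4, 27^4 ≡ 4² = 16, 27^8 ≡ 16² = 256 ≡ 24, 27^16 ≡ 24² = 576 ≡ 25. Since 23 = 16 + 4 + 2 + 1, 27^23 ≡ 25·16·4·27: 25·16 = 400 ≡ 23, then 23·4 = 92 ≡ 5, then 5·27 = 135 ≡ 19. So 27^23 ≡ 19 (mod 29).
Hence g⁻¹(27) = 19.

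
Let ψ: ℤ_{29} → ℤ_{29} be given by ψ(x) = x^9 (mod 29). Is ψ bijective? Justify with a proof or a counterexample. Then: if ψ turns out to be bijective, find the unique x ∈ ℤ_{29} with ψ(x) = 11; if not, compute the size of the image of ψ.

Since 29 is prime, the nonzero elements of ℤ_{29} form a cyclic group of order 28.
As gcd(9, 28) = 1, raising to the 9th power is a bijection on this group: if u^9 ≡ v^9 then (uv^{−1})^9 = 1, and the only element of order dividing gcd(9, 28) = 1 is 1, so u = v.
With ψ(0) = 0 this makes ψ injective on all of ℤ_{29}, hence bijective (finite equal-size domain and codomain). In particular ψ is bijective.
Since ψ is bijective, we find the preimage of 11. The inverse of x ↦ x^9 on (ℤ_{29})^× is x ↦ x^25, because 9·25 = 225 = 8·28 + 1 ≡ 1 (mod 28) and x^{28} = 1 for x ≠ 0 (Fermat). So ψ⁻¹(11) = 11^25 mod 29.
Repeated squaring mod 29: 11^1 ≡ 11, 11^2 ≡ 11² = 121 ≡ 5, 11^4 ≡ 5² = 25, 11^8 ≡ 25² = 625 ≡ 16, 11^16 ≡ 16² = 256 ≡ 24. Since 25 = 16 + 8 + 1, 11^25 ≡ 24·16·11: 24·16 = 384 ≡ 7, then 7·11 = 77 ≡ 19. So 11^25 ≡ 19 (mod 29).
Hence ψ⁻¹(11) = 19.

19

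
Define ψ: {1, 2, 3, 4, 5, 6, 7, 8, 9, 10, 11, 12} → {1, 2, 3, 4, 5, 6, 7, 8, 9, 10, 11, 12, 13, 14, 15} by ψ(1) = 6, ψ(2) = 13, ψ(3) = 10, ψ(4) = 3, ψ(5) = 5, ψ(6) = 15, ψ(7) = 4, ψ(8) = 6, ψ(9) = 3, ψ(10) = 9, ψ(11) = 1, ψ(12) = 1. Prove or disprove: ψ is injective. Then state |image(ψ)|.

9

ψ(1) = 6 = ψ(8) with 1 ≠ 8, so ψ is not injective.
The image of ψ is {1, 3, 4, 5, 6, 9, 10, 13, 15}, which has 9 elements.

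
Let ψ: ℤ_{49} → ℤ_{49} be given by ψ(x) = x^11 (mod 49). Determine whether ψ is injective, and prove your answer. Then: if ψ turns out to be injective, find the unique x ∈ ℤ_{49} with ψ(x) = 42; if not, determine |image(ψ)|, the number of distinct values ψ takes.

43

ψ(0) = 0^11 = 0.
ψ(7): Repeated squaring mod 49: 7^1 ≡ 7, 7^2 ≡ 7² = 49 ≡ 0, 7^4 ≡ 0² = 0, 7^8 ≡ 0² = 0. Since 11 = 8 + 2 + 1, 7^11 ≡ 0·0·7: 0·0 = 0, then 0·7 = 0. So 7^11 ≡ 0 (mod 49).
So ψ(0) = ψ(7) = 0 while 0 ≠ 7, so ψ is not injective.
Since ψ is not injective, we determine |image(ψ)|. Computing x^11 mod 49 for each x (by repeated squaring, reducing mod 49 at every step), the values ψ(0), ψ(1), …, ψ(48) are: 0, 1, 39, 12, 2, 17, 27, 0, 29, 46, 26, 16, 24, 6, 0, 8, 4, 40, 30, 31, 34, 0, 36, 11, 5, 44, 38, 13, 0, 15, 18, 19, 9, 45, 41, 0, 43, 25, 33, 23, 3, 20, 0, 22, 32, 47, 37, 10, 48.
The distinct values are {0, 1, 2, 3, 4, 5, 6, 8, 9, 10, 11, 12, 13, 15, 16, 17, 18, 19, 20, 22, 23, 24, 25, 26, 27, 29, 30, 31, 32, 33, 34, 36, 37, 38, 39, 40, 41, 43, 44, 45, 46, 47, 48}; there are 43 of them.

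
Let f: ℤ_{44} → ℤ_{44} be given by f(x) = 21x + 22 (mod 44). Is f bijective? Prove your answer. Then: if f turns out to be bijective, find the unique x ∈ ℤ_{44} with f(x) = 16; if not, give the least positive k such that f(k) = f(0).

6

Recall: f is injective when f(s) = f(t) forces s = t.
If f(s) = f(t), then 21s ≡ 21t (mod 44). Because gcd(21, 44) = 1, we may cancel 21 to get s ≡ t (mod 44).
We now compute 21⁻¹ mod 44 explicitly. Euclid's algorithm: 44 = 2·21 + 2, 21 = 10·2 + 1; back-substituting gives 1 = 21·21 − 10·44, so 21⁻¹ ≡ 21 (mod 44).
Then y ↦ 21(y − 22) is a two-sided inverse to f, so every y ∈ ℤ_{44} has a preimage.
So f is bijective.
Since f is bijective, we find f⁻¹(16): we need 21x ≡ 16 − 22 ≡ 38 (mod 44). Using 21⁻¹ = 21: x ≡ 21·38 = 798 = 18·44 + 6, so x = 6.
Check: f(6) = 21·6 + 22 = 148 = 3·44 + 16 ≡ 16 (mod 44).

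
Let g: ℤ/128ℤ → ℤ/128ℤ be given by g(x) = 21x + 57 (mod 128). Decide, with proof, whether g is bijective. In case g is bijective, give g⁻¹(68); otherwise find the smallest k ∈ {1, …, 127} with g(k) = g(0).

If g(u) = g(v), then 21u ≡ 21v (mod 128). Because gcd(21, 128) = 1, we may cancel 21 to get u ≡ v (mod 128).
We now compute 21⁻¹ mod 128 explicitly. Euclid's algorithm: 128 = 6·21 + 2, 21 = 10·2 + 1; back-substituting gives 1 = 61·21 − 10·128, so 21⁻¹ ≡ 61 (mod 128).
Then y ↦ 61(y − 57) is a two-sided inverse to g, so every y ∈ ℤ/128ℤ has a preimage.
Hence g is bijective.
Since g is bijective, we find g⁻¹(68): we need 21x ≡ 68 − 57 ≡ 11 (mod 128). Using 21⁻¹ = 61: x ≡ 61·11 = 671 = 5·128 + 31, so x = 31.
Check: g(31) = 21·31 + 57 = 708 = 5·128 + 68 ≡ 68 (mod 128).

31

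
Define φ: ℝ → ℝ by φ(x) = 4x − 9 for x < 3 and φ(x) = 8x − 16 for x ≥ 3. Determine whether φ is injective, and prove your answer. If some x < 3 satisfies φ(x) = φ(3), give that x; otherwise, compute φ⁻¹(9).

25/8

Both pieces are strictly increasing (slopes 4 and 8), so each is injective on its own interval.
The left piece maps (−∞, 3) onto (−∞, 3); the right piece maps [3, ∞) onto [8, ∞).
These images are disjoint, so no value is attained by both pieces. So φ is injective.
Because the two images are disjoint, no x < 3 has φ(x) = φ(3), so we compute φ⁻¹(9): 9 lies in [8, ∞), so solve 8x − 16 = 9: x = (9 + 16)/8 = 25/8.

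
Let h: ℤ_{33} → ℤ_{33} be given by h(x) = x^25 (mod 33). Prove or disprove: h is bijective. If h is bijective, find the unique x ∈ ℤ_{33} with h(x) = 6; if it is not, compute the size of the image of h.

9

h(1) = 1^25 = 1.
h(4): Repeated squaring mod 33: 4^1 ≡ 4, 4^2 ≡ 4² = 16, 4^4 ≡ 16² = 256 ≡ 25, 4^8 ≡ 25² = 625 ≡ 31, 4^16 ≡ 31² = 961 ≡ 4. Since 25 = 16 + 8 + 1, 4^25 ≡ 4·31·4: 4·31 = 124 ≡ 25, then 25·4 = 100 ≡ 1. So 4^25 ≡ 1 (mod 33).
So h(1) = h(4) = 1 while 1 ≠ 4, hence h is not injective, hence not bijective.
Since h is not bijective, we determine |image(h)|. Computing x^25 mod 33 for each x (by repeated squaring, reducing mod 33 at every step), the values h(0), h(1), …, h(32) are: 0, 1, 32, 12, 1, 23, 21, 10, 32, 12, 10, 11, 12, 10, 23, 12, 1, 32, 21, 10, 23, 21, 22, 23, 21, 1, 23, 12, 10, 32, 21, 1, 32.
The distinct values are {0, 1, 10, 11, 12, 21, 22, 23, 32}; there are 9 of them.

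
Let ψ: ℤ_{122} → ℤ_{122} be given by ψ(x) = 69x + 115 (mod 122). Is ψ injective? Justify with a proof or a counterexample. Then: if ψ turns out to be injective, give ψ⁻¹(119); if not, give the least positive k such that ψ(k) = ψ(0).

92

If ψ(s) = ψ(t), then 69s ≡ 69t (mod 122). Because gcd(69, 122) = 1, we may cancel 69 to get s ≡ t (mod 122).
Thus ψ is injective.
We now compute 69⁻¹ mod 122 explicitly. Euclid's algorithm: 122 = 1·69 + 53, 69 = 1·53 + 16, 53 = 3·16 + 5, 16 = 3·5 + 1; back-substituting gives 1 = 23·69 − 13·122, so 69⁻¹ ≡ 23 (mod 122).
Since ψ is injective, we compute ψ⁻¹(119): solve 69x + 115 ≡ 119 (mod 122), i.e. 69x ≡ 4 (mod 122).
Multiplying by 69⁻¹ = 23 gives x ≡ 23·4 = 92 ≡ 92 (mod 122).
Check: ψ(92) = 69·92 + 115 = 6463 = 52·122 + 119 ≡ 119 (mod 122).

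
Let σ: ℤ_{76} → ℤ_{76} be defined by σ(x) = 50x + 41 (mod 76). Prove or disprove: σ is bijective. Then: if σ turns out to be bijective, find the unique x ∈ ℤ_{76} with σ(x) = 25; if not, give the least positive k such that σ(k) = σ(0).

38

Recall that injectivity means: for all u, v in the domain, σ(u) = σ(v) implies u = v.
We have gcd(50, 76) = 2 > 1. Taking u = 0 and v = 38: σ(0) = 41 and σ(38) = 50·38 + 41 = 1941 ≡ 41 (mod 76).
So σ(0) = σ(38) while 0 ≠ 38, so σ is not injective, hence not bijective.
Since σ is not bijective, we find the least positive k with σ(k) = σ(0): this means 50k ≡ 0 (mod 76), i.e. 76 ∣ 50k. Since gcd(50, 76) = 2, dividing through by 2 this holds exactly when 38 ∣ 25k, and as gcd(25, 38) = 1, exactly when 38 ∣ k.
The smallest positive such k is 38.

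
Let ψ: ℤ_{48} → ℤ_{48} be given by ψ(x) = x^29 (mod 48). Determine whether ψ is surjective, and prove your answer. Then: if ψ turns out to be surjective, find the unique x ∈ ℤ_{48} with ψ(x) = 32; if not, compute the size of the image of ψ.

27

ψ(0) = 0^29 = 0.
ψ(6): Repeated squaring mod 48: 6^1 ≡ 6, 6^2 ≡ 6² = 36, 6^4 ≡ 36² = 1296 ≡ 0, 6^8 ≡ 0² = 0, 6^16 ≡ 0² = 0. Since 29 = 16 + 8 + 4 + 1, 6^29 ≡ 0·0·0·6: 0·0 = 0, then 0·0 = 0, then 0·6 = 0. So 6^29 ≡ 0 (mod 48).
So ψ(0) = ψ(6) = 0 while 0 ≠ 6, therefore ψ is not injective.
A non-injective map from the 48-element set ℤ_{48} to itself takes at most 47 distinct values, so it cannot be surjective. Thus ψ is not surjective.
Since ψ is not surjective, we determine |image(ψ)|. Computing x^29 mod 48 for each x (by repeated squaring, reducing mod 48 at every step), the values ψ(0), ψ(1), …, ψ(47) are: 0, 1, 32, 3, 16, 5, 0, 7, 32, 9, 16, 11, 0, 13, 32, 15, 16, 17, 0, 19, 32, 21, 16, 23, 0, 25, 32, 27, 16, 29, 0, 31, 32, 33, 16, 35, 0, 37, 32, 39, 16, 41, 0, 43, 32, 45, 16, 47.
The distinct values are {0, 1, 3, 5, 7, 9, 11, 13, 15, 16, 17, 19, 21, 23, 25, 27, 29, 31, 32, 33, 35, 37, 39, 41, 43, 45, 47}; there are 27 of them.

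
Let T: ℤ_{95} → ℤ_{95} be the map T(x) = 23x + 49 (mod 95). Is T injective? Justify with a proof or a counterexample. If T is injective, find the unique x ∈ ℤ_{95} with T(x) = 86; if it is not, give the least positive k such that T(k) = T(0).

14

Recall: T is injective when T(s) = T(t) forces s = t.
Suppose T(s) = T(t) in ℤ_{95}. Then 23s + 49 ≡ 23t + 49 (mod 95), hence 23(s − t) ≡ 0 (mod 95).
Since gcd(23, 95) = 1, 23 is invertible modulo 95, hence s − t ≡ 0 (mod 95), i.e. s = t.
Therefore T is injective.
We now compute 23⁻¹ mod 95 explicitly. Euclid's algorithm: 95 = 4·23 + 3, 23 = 7·3 + 2, 3 = 1·2 + 1; back-substituting gives 1 = 62·23 − 15·95, so 23⁻¹ ≡ 62 (mod 95).
Since T is injective, we find T⁻¹(86): we need 23x ≡ 86 − 49 ≡ 37 (mod 95). Using 23⁻¹ = 62: x ≡ 62·37 = 2294 = 24·95 + 14, so x = 14.
Check: T(14) = 23·14 + 49 = 371 = 3·95 + 86 ≡ 86 (mod 95).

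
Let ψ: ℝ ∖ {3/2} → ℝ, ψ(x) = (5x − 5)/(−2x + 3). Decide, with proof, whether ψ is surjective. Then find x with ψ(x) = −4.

7/3

If ψ(x) = −5/2, cross-multiplying gives −2(5x − 5) = 5(−2x + 3), which simplifies to 10 = 15 — false.  So −5/2 has no preimage and ψ is not surjective.
Solving ψ(x) = −4: cross-multiplying gives 5x − 5 = −4(−2x + 3), which rearranges to −3x = −7, so x = 7/3.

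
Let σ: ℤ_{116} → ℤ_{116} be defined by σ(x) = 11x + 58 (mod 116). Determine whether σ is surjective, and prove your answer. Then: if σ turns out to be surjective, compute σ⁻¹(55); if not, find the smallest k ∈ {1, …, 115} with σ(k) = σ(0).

Since gcd(11, 116) = 1, 11 is invertible modulo 116. Euclid's algorithm: 116 = 10·11 + 6, 11 = 1·6 + 5, 6 = 1·5 + 1; back-substituting gives 1 = 95·11 − 9·116, so 11⁻¹ ≡ 95 (mod 116).
For any y ∈ ℤ_{116}, x = 95(y − 58) mod 116 satisfies σ(x) = 11·95(y − 58) + 58 ≡ y (since 11·95 ≡ 1 mod 116). So every y has a preimage.
Hence σ is surjective.
Since σ is surjective, we find σ⁻¹(55): we need 11x ≡ 55 − 58 ≡ 113 (mod 116). Using 11⁻¹ = 95: x ≡ 95·113 = 10735 = 92·116 + 63, so x = 63.
Check: σ(63) = 11·63 + 58 = 751 = 6·116 + 55 ≡ 55 (mod 116).

63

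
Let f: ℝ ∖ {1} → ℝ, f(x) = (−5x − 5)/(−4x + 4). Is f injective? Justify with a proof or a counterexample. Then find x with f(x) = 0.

-1

Suppose f(a) = f(b). Cross-multiplying: (−5a − 5)(−4b + 4) = (−5b − 5)(−4a + 4).
Expanding both sides and cancelling the symmetric terms leaves −40·(a − b) = 0. Since −40 ≠ 0, a = b. Hence f is injective.
Solving f(x) = 0: cross-multiplying gives −5x − 5 = 0(−4x + 4), which rearranges to −5x = 5, so x = −1.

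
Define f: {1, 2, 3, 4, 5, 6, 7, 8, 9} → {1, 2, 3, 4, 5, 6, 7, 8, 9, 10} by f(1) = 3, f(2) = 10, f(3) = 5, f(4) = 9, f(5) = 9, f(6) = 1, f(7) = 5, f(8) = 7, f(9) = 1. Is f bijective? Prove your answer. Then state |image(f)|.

f(4) = 9 = f(5) with 4 ≠ 5, so f is not injective, hence not bijective.
The image of f is {1, 3, 5, 7, 9, 10}, which has 6 elements.

6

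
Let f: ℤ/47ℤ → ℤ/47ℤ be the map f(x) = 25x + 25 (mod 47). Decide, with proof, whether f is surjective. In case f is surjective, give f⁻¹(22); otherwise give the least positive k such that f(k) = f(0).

45

Since gcd(25, 47) = 1, 25 is invertible modulo 47. Euclid's algorithm: 47 = 1·25 + 22, 25 = 1·22 + 3, 22 = 7·3 + 1; back-substituting gives 1 = 32·25 − 17·47, so 25⁻¹ ≡ 32 (mod 47).
For any y ∈ ℤ/47ℤ, x = 32(y − 25) mod 47 satisfies f(x) = 25·32(y − 25) + 25 ≡ y (since 25·32 ≡ 1 mod 47). So every y has a preimage.
So f is surjective.
Since f is surjective, we find f⁻¹(22): we need 25x ≡ 22 − 25 ≡ 44 (mod 47). Using 25⁻¹ = 32: x ≡ 32·44 = 1408 = 29·47 + 45, so x = 45.
Check: f(45) = 25·45 + 25 = 1150 = 24·47 + 22 ≡ 22 (mod 47).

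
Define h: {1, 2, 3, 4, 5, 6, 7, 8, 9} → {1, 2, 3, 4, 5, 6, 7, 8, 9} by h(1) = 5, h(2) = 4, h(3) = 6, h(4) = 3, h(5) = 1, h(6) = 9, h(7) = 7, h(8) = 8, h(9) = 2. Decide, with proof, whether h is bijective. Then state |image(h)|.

The values 5, 4, 6, 3, 1, 9, 7, 8, 2 are a permutation of {1, 2, 3, 4, 5, 6, 7, 8, 9}: each element appears exactly once.
So h is injective and surjective, hence bijective.
The image of h is {1, 2, 3, 4, 5, 6, 7, 8, 9}, which has 9 elements.

9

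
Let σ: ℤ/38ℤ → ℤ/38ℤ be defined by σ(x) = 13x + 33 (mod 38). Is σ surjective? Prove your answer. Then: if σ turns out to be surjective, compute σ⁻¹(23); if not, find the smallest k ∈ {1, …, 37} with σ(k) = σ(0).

Recall: surjectivity means every element of the codomain has a preimage under σ.
Since gcd(13, 38) = 1, 13 is invertible modulo 38. Euclid's algorithm: 38 = 2·13 + 12, 13 = 1·12 + 1; back-substituting gives 1 = 3·13 − 1·38, so 13⁻¹ ≡ 3 (mod 38).
Then y ↦ 3(y − 33) is a two-sided inverse to σ, so every y ∈ ℤ/38ℤ has a preimage.
So σ is surjective.
Since σ is surjective, we compute σ⁻¹(23): solve 13x + 33 ≡ 23 (mod 38), i.e. 13x ≡ 28 (mod 38).
Multiplying by 13⁻¹ = 3 gives x ≡ 3·28 = 84 = 2·38 + 8 ≡ 8 (mod 38).
Check: σ(8) = 13·8 + 33 = 137 = 3·38 + 23 ≡ 23 (mod 38).

8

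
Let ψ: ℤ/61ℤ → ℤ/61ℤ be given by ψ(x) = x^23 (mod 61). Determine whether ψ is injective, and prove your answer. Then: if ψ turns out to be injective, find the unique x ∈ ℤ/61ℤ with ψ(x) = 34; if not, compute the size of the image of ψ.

58

Since 61 is prime, the nonzero elements of ℤ/61ℤ form a cyclic group of order 60.
As gcd(23, 60) = 1, raising to the 23rd power is a bijection on this group: if u^23 ≡ v^23 then (uv^{−1})^23 = 1, and the only element of order dividing gcd(23, 60) = 1 is 1, so u = v.
With ψ(0) = 0 this makes ψ injective on all of ℤ/61ℤ, hence bijective (finite equal-size domain and codomain). In particular ψ is injective.
Since ψ is injective, we find the preimage of 34. The inverse of x ↦ x^23 on (ℤ/61ℤ)^× is x ↦ x^47, because 23·47 = 1081 = 18·60 + 1 ≡ 1 (mod 60) and x^{60} = 1 for x ≠ 0 (Fermat). So ψ⁻¹(34) = 34^47 mod 61.
Repeated squaring mod 61: 34^1 ≡ 34, 34^2 ≡ 34² = 1156 ≡ 58, 34^4 ≡ 58² = 3364 ≡ 9, 34^8 ≡ 9² = 81 ≡ 20, 34^16 ≡ 20² = 400 ≡ 34, 34^32 ≡ 34² = 1156 ≡ 58. Since 47 = 32 + 8 + 4 + 2 + 1, 34^47 ≡ 58·20·9·58·34: 58·20 = 1160 ≡ 1, then 1·9 = 9, then 9·58 = 522 ≡ 34, then 34·34 = 1156 ≡ 58. So 34^47 ≡ 58 (mod 61).
Hence ψ⁻¹(34) = 58.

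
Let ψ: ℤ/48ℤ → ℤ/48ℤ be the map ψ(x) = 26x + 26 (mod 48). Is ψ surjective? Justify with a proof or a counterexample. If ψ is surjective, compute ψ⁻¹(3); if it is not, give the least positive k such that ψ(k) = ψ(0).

24

Recall that ψ is surjective if every y in the codomain equals ψ(x) for some x in the domain.
Since gcd(26, 48) = 2, we have 26x ≡ 0 (mod 2) for all x, so ψ(x) ≡ 0 (mod 2).
But 1 ≢ 0 (mod 2), so 1 ∈ ℤ/48ℤ has no preimage. Thus ψ is not surjective.
Since ψ is not surjective, we find the least positive k with ψ(k) = ψ(0): this means 26k ≡ 0 (mod 48), i.e. 48 ∣ 26k. Since gcd(26, 48) = 2, dividing through by 2 this holds exactly when 24 ∣ 13k, and as gcd(13, 24) = 1, exactly when 24 ∣ k.
The smallest positive such k is 24.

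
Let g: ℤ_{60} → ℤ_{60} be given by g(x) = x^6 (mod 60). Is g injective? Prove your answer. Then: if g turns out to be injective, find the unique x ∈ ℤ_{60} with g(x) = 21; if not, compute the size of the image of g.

g(2): Repeated squaring mod 60: 2^1 ≡ 2, 2^2 ≡ 2² = 4, 2^4 ≡ 4² = 16. Since 6 = 4 + 2, 2^6 ≡ 16·4: 16·4 = 64 ≡ 4. So 2^6 ≡ 4 (mod 60).
g(8): Repeated squaring mod 60: 8^1 ≡ 8, 8^2 ≡ 8² = 64 ≡ 4, 8^4 ≡ 4² = 16. Since 6 = 4 + 2, 8^6 ≡ 16·4: 16·4 = 64 ≡ 4. So 8^6 ≡ 4 (mod 60).
So g(2) = g(8) = 4 while 2 ≠ 8, thus g is not injective.
Since g is not injective, we determine |image(g)|. Computing x^6 mod 60 for each x (by repeated squaring, reducing mod 60 at every step), the values g(0), g(1), …, g(59) are: 0, 1, 4, 9, 16, 25, 36, 49, 4, 21, 40, 1, 24, 49, 16, 45, 16, 49, 24, 1, 40, 21, 4, 49, 36, 25, 16, 9, 4, 1, 0, 1, 4, 9, 16, 25, 36, 49, 4, 21, 40, 1, 24, 49, 16, 45, 16, 49, 24, 1, 40, 21, 4, 49, 36, 25, 16, 9, 4, 1.
The distinct values are {0, 1, 4, 9, 16, 21, 24, 25, 36, 40, 45, 49}; there are 12 of them.

12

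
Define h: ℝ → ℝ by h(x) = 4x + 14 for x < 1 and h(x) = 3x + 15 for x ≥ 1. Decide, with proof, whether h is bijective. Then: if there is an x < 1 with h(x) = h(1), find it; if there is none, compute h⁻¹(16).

Both pieces are strictly increasing (slopes 4 and 3), so each is injective on its own interval.
The left piece maps (−∞, 1) onto (−∞, 18); the right piece maps [1, ∞) onto [18, ∞).
Since 18 = 18, the images partition ℝ: h is injective and surjective, hence bijective.
Because the two images are disjoint, no x < 1 has h(x) = h(1), so we compute h⁻¹(16): 16 lies in (−∞, 18), so solve 4x + 14 = 16: x = (16 − 14)/4 = 1/2.

1/2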